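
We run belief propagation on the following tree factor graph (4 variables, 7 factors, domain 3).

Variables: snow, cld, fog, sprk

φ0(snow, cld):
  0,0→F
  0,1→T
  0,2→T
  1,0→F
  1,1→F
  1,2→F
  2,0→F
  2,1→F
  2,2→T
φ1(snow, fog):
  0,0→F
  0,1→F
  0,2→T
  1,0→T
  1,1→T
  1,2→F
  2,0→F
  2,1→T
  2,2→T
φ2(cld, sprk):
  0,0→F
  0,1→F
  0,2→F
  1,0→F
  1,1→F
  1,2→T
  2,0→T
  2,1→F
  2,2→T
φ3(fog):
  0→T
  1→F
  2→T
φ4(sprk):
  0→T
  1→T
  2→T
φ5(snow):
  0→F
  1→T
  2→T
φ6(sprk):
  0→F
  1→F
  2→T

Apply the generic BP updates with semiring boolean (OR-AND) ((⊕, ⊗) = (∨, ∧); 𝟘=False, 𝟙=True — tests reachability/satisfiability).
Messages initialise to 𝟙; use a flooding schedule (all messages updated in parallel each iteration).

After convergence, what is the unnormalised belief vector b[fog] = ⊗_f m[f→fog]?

init: all messages = 𝟙 over 3 values
r1 m[φ0→snow] = [T, F, T]
r1 m[φ0→cld] = [F, T, T]
r1 m[φ1→snow] = [T, T, T]
r1 m[φ1→fog] = [T, T, T]
r1 m[φ2→cld] = [F, T, T]
r1 m[φ2→sprk] = [T, F, T]
r1 m[φ3→fog] = [T, F, T]
r1 m[φ4→sprk] = [T, T, T]
r1 m[φ5→snow] = [F, T, T]
r1 m[φ6→sprk] = [F, F, T]
r1 m[snow→φ0] = [T, T, T]
r1 m[snow→φ1] = [T, T, T]
r1 m[snow→φ5] = [T, T, T]
r1 m[cld→φ0] = [T, T, T]
r1 m[cld→φ2] = [T, T, T]
r1 m[fog→φ1] = [T, T, T]
r1 m[fog→φ3] = [T, T, T]
r1 m[sprk→φ2] = [T, T, T]
r1 m[sprk→φ4] = [T, T, T]
r1 m[sprk→φ6] = [T, T, T]
r2 m[φ0→snow] = [T, F, T]
r2 m[φ0→cld] = [F, T, T]
r2 m[φ1→snow] = [T, T, T]
r2 m[φ1→fog] = [T, T, T]
r2 m[φ2→cld] = [F, T, T]
r2 m[φ2→sprk] = [T, F, T]
r2 m[φ3→fog] = [T, F, T]
r2 m[φ4→sprk] = [T, T, T]
r2 m[φ5→snow] = [F, T, T]
r2 m[φ6→sprk] = [F, F, T]
r2 m[snow→φ0] = [F, T, T]
r2 m[snow→φ1] = [F, F, T]
r2 m[snow→φ5] = [T, F, T]
r2 m[cld→φ0] = [F, T, T]
r2 m[cld→φ2] = [F, T, T]
r2 m[fog→φ1] = [T, F, T]
r2 m[fog→φ3] = [T, T, T]
r2 m[sprk→φ2] = [F, F, T]
r2 m[sprk→φ4] = [F, F, T]
r2 m[sprk→φ6] = [T, F, T]
r3 m[φ0→snow] = [T, F, T]
r3 m[φ0→cld] = [F, F, T]
r3 m[φ1→snow] = [T, T, T]
r3 m[φ1→fog] = [F, T, T]
r3 m[φ2→cld] = [F, T, T]
r3 m[φ2→sprk] = [T, F, T]
r3 m[φ3→fog] = [T, F, T]
r3 m[φ4→sprk] = [T, T, T]
r3 m[φ5→snow] = [F, T, T]
r3 m[φ6→sprk] = [F, F, T]
r3 m[snow→φ0] = [F, T, T]
r3 m[snow→φ1] = [F, F, T]
r3 m[snow→φ5] = [T, F, T]
r3 m[cld→φ0] = [F, T, T]
r3 m[cld→φ2] = [F, T, T]
r3 m[fog→φ1] = [T, F, T]
r3 m[fog→φ3] = [T, T, T]
r3 m[sprk→φ2] = [F, F, T]
r3 m[sprk→φ4] = [F, F, T]
r3 m[sprk→φ6] = [T, F, T]
r4 m[φ0→snow] = [T, F, T]
r4 m[φ0→cld] = [F, F, T]
r4 m[φ1→snow] = [T, T, T]
r4 m[φ1→fog] = [F, T, T]
r4 m[φ2→cld] = [F, T, T]
r4 m[φ2→sprk] = [T, F, T]
r4 m[φ3→fog] = [T, F, T]
r4 m[φ4→sprk] = [T, T, T]
r4 m[φ5→snow] = [F, T, T]
r4 m[φ6→sprk] = [F, F, T]
r4 m[snow→φ0] = [F, T, T]
r4 m[snow→φ1] = [F, F, T]
r4 m[snow→φ5] = [T, F, T]
r4 m[cld→φ0] = [F, T, T]
r4 m[cld→φ2] = [F, F, T]
r4 m[fog→φ1] = [T, F, T]
r4 m[fog→φ3] = [F, T, T]
r4 m[sprk→φ2] = [F, F, T]
r4 m[sprk→φ4] = [F, F, T]
r4 m[sprk→φ6] = [T, F, T]
r5 m[φ0→snow] = [T, F, T]
r5 m[φ0→cld] = [F, F, T]
r5 m[φ1→snow] = [T, T, T]
r5 m[φ1→fog] = [F, T, T]
r5 m[φ2→cld] = [F, T, T]
r5 m[φ2→sprk] = [T, F, T]
r5 m[φ3→fog] = [T, F, T]
r5 m[φ4→sprk] = [T, T, T]
r5 m[φ5→snow] = [F, T, T]
r5 m[φ6→sprk] = [F, F, T]
r5 m[snow→φ0] = [F, T, T]
r5 m[snow→φ1] = [F, F, T]
r5 m[snow→φ5] = [T, F, T]
r5 m[cld→φ0] = [F, T, T]
r5 m[cld→φ2] = [F, F, T]
r5 m[fog→φ1] = [T, F, T]
r5 m[fog→φ3] = [F, T, T]
r5 m[sprk→φ2] = [F, F, T]
r5 m[sprk→φ4] = [F, F, T]
r5 m[sprk→φ6] = [T, F, T]
fixed point reached at round 5
b[fog] = ⊗ incoming = [F, F, T]

b[fog] = [F, F, T]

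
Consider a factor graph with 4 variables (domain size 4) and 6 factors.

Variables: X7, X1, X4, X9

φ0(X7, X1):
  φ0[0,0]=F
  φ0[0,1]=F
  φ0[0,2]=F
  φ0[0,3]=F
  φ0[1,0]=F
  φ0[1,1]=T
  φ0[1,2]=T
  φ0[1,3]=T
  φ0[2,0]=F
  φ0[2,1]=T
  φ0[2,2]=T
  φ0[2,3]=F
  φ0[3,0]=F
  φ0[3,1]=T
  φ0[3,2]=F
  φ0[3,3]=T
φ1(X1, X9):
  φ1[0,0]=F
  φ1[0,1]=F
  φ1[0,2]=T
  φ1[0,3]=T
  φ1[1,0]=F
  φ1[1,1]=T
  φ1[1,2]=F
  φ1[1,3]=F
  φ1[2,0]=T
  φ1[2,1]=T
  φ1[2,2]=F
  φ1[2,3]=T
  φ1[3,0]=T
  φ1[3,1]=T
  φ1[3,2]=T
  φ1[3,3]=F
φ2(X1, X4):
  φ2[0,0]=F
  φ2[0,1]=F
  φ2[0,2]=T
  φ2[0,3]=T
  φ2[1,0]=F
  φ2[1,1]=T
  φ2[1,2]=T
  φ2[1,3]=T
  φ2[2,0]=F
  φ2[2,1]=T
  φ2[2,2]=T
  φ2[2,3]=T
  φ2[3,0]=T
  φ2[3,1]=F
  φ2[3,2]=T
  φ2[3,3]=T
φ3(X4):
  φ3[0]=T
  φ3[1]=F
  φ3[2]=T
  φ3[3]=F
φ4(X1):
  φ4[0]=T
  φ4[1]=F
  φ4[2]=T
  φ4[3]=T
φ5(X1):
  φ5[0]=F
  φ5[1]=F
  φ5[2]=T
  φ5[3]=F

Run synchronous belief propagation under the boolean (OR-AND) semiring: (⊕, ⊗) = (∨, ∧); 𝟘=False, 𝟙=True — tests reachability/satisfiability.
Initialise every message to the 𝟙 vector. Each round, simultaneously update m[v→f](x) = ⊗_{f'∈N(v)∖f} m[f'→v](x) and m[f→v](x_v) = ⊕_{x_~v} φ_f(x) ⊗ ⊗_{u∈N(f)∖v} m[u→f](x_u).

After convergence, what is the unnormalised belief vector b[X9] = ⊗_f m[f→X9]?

init: all messages = 𝟙 over 4 values
r1 m[φ0→X7] = [F, T, T, T]
r1 m[φ0→X1] = [F, T, T, T]
r1 m[φ1→X1] = [T, T, T, T]
r1 m[φ1→X9] = [T, T, T, T]
r1 m[φ2→X1] = [T, T, T, T]
r1 m[φ2→X4] = [T, T, T, T]
r1 m[φ3→X4] = [T, F, T, F]
r1 m[φ4→X1] = [T, F, T, T]
r1 m[φ5→X1] = [F, F, T, F]
r1 m[X7→φ0] = [T, T, T, T]
r1 m[X1→φ0] = [T, T, T, T]
r1 m[X1→φ1] = [T, T, T, T]
r1 m[X1→φ2] = [T, T, T, T]
r1 m[X1→φ4] = [T, T, T, T]
r1 m[X1→φ5] = [T, T, T, T]
r1 m[X4→φ2] = [T, T, T, T]
r1 m[X4→φ3] = [T, T, T, T]
r1 m[X9→φ1] = [T, T, T, T]
r2 m[φ0→X7] = [F, T, T, T]
r2 m[φ0→X1] = [F, T, T, T]
r2 m[φ1→X1] = [T, T, T, T]
r2 m[φ1→X9] = [T, T, T, T]
r2 m[φ2→X1] = [T, T, T, T]
r2 m[φ2→X4] = [T, T, T, T]
r2 m[φ3→X4] = [T, F, T, F]
r2 m[φ4→X1] = [T, F, T, T]
r2 m[φ5→X1] = [F, F, T, F]
r2 m[X7→φ0] = [T, T, T, T]
r2 m[X1→φ0] = [F, F, T, F]
r2 m[X1→φ1] = [F, F, T, F]
r2 m[X1→φ2] = [F, F, T, F]
r2 m[X1→φ4] = [F, F, T, F]
r2 m[X1→φ5] = [F, F, T, T]
r2 m[X4→φ2] = [T, F, T, F]
r2 m[X4→φ3] = [T, T, T, T]
r2 m[X9→φ1] = [T, T, T, T]
r3 m[φ0→X7] = [F, T, T, F]
r3 m[φ0→X1] = [F, T, T, T]
r3 m[φ1→X1] = [T, T, T, T]
r3 m[φ1→X9] = [T, T, F, T]
r3 m[φ2→X1] = [T, T, T, T]
r3 m[φ2→X4] = [F, T, T, T]
r3 m[φ3→X4] = [T, F, T, F]
r3 m[φ4→X1] = [T, F, T, T]
r3 m[φ5→X1] = [F, F, T, F]
r3 m[X7→φ0] = [T, T, T, T]
r3 m[X1→φ0] = [F, F, T, F]
r3 m[X1→φ1] = [F, F, T, F]
r3 m[X1→φ2] = [F, F, T, F]
r3 m[X1→φ4] = [F, F, T, F]
r3 m[X1→φ5] = [F, F, T, T]
r3 m[X4→φ2] = [T, F, T, F]
r3 m[X4→φ3] = [T, T, T, T]
r3 m[X9→φ1] = [T, T, T, T]
r4 m[φ0→X7] = [F, T, T, F]
r4 m[φ0→X1] = [F, T, T, T]
r4 m[φ1→X1] = [T, T, T, T]
r4 m[φ1→X9] = [T, T, F, T]
r4 m[φ2→X1] = [T, T, T, T]
r4 m[φ2→X4] = [F, T, T, T]
r4 m[φ3→X4] = [T, F, T, F]
r4 m[φ4→X1] = [T, F, T, T]
r4 m[φ5→X1] = [F, F, T, F]
r4 m[X7→φ0] = [T, T, T, T]
r4 m[X1→φ0] = [F, F, T, F]
r4 m[X1→φ1] = [F, F, T, F]
r4 m[X1→φ2] = [F, F, T, F]
r4 m[X1→φ4] = [F, F, T, F]
r4 m[X1→φ5] = [F, F, T, T]
r4 m[X4→φ2] = [T, F, T, F]
r4 m[X4→φ3] = [F, T, T, T]
r4 m[X9→φ1] = [T, T, T, T]
r5 m[φ0→X7] = [F, T, T, F]
r5 m[φ0→X1] = [F, T, T, T]
r5 m[φ1→X1] = [T, T, T, T]
r5 m[φ1→X9] = [T, T, F, T]
r5 m[φ2→X1] = [T, T, T, T]
r5 m[φ2→X4] = [F, T, T, T]
r5 m[φ3→X4] = [T, F, T, F]
r5 m[φ4→X1] = [T, F, T, T]
r5 m[φ5→X1] = [F, F, T, F]
r5 m[X7→φ0] = [T, T, T, T]
r5 m[X1→φ0] = [F, F, T, F]
r5 m[X1→φ1] = [F, F, T, F]
r5 m[X1→φ2] = [F, F, T, F]
r5 m[X1→φ4] = [F, F, T, F]
r5 m[X1→φ5] = [F, F, T, T]
r5 m[X4→φ2] = [T, F, T, F]
r5 m[X4→φ3] = [F, T, T, T]
r5 m[X9→φ1] = [T, T, T, T]
fixed point reached at round 5
b[X9] = ⊗ incoming = [T, T, F, T]

b[X9] = [T, T, F, T]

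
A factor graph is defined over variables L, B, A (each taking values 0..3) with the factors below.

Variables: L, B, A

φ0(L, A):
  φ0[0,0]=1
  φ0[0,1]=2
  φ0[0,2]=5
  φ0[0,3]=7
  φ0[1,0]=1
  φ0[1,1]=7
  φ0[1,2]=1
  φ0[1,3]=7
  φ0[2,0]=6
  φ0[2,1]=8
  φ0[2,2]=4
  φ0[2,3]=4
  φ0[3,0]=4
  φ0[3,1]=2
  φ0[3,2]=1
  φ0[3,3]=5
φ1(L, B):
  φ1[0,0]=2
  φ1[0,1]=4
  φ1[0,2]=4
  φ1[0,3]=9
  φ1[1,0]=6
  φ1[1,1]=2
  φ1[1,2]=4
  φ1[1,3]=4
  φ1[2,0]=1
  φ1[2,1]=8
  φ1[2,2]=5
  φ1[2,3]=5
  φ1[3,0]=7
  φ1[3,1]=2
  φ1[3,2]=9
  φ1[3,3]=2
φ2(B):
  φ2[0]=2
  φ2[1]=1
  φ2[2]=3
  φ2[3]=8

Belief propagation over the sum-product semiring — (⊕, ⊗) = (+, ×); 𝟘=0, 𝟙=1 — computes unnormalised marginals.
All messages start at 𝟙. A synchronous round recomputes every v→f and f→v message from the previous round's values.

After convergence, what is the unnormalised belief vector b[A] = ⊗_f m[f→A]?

init: all messages = 𝟙 over 4 values
r1 m[φ0→L] = [15, 16, 22, 12]
r1 m[φ0→A] = [12, 19, 11, 23]
r1 m[φ1→L] = [19, 16, 19, 20]
r1 m[φ1→B] = [16, 16, 22, 20]
r1 m[φ2→B] = [2, 1, 3, 8]
r1 m[L→φ0] = [1, 1, 1, 1]
r1 m[L→φ1] = [1, 1, 1, 1]
r1 m[B→φ1] = [1, 1, 1, 1]
r1 m[B→φ2] = [1, 1, 1, 1]
r1 m[A→φ0] = [1, 1, 1, 1]
r2 m[φ0→L] = [15, 16, 22, 12]
r2 m[φ0→A] = [12, 19, 11, 23]
r2 m[φ1→L] = [19, 16, 19, 20]
r2 m[φ1→B] = [16, 16, 22, 20]
r2 m[φ2→B] = [2, 1, 3, 8]
r2 m[L→φ0] = [19, 16, 19, 20]
r2 m[L→φ1] = [15, 16, 22, 12]
r2 m[B→φ1] = [2, 1, 3, 8]
r2 m[B→φ2] = [16, 16, 22, 20]
r2 m[A→φ0] = [1, 1, 1, 1]
r3 m[φ0→L] = [15, 16, 22, 12]
r3 m[φ0→A] = [229, 342, 207, 421]
r3 m[φ1→L] = [92, 58, 65, 59]
r3 m[φ1→B] = [232, 292, 342, 333]
r3 m[φ2→B] = [2, 1, 3, 8]
r3 m[L→φ0] = [19, 16, 19, 20]
r3 m[L→φ1] = [15, 16, 22, 12]
r3 m[B→φ1] = [2, 1, 3, 8]
r3 m[B→φ2] = [16, 16, 22, 20]
r3 m[A→φ0] = [1, 1, 1, 1]
r4 m[φ0→L] = [15, 16, 22, 12]
r4 m[φ0→A] = [229, 342, 207, 421]
r4 m[φ1→L] = [92, 58, 65, 59]
r4 m[φ1→B] = [232, 292, 342, 333]
r4 m[φ2→B] = [2, 1, 3, 8]
r4 m[L→φ0] = [92, 58, 65, 59]
r4 m[L→φ1] = [15, 16, 22, 12]
r4 m[B→φ1] = [2, 1, 3, 8]
r4 m[B→φ2] = [232, 292, 342, 333]
r4 m[A→φ0] = [1, 1, 1, 1]
r5 m[φ0→L] = [15, 16, 22, 12]
r5 m[φ0→A] = [776, 1228, 837, 1605]
r5 m[φ1→L] = [92, 58, 65, 59]
r5 m[φ1→B] = [232, 292, 342, 333]
r5 m[φ2→B] = [2, 1, 3, 8]
r5 m[L→φ0] = [92, 58, 65, 59]
r5 m[L→φ1] = [15, 16, 22, 12]
r5 m[B→φ1] = [2, 1, 3, 8]
r5 m[B→φ2] = [232, 292, 342, 333]
r5 m[A→φ0] = [1, 1, 1, 1]
r6 m[φ0→L] = [15, 16, 22, 12]
r6 m[φ0→A] = [776, 1228, 837, 1605]
r6 m[φ1→L] = [92, 58, 65, 59]
r6 m[φ1→B] = [232, 292, 342, 333]
r6 m[φ2→B] = [2, 1, 3, 8]
r6 m[L→φ0] = [92, 58, 65, 59]
r6 m[L→φ1] = [15, 16, 22, 12]
r6 m[B→φ1] = [2, 1, 3, 8]
r6 m[B→φ2] = [232, 292, 342, 333]
r6 m[A→φ0] = [1, 1, 1, 1]
fixed point reached at round 6
b[A] = ⊗ incoming = [776, 1228, 837, 1605]

b[A] = [776, 1228, 837, 1605]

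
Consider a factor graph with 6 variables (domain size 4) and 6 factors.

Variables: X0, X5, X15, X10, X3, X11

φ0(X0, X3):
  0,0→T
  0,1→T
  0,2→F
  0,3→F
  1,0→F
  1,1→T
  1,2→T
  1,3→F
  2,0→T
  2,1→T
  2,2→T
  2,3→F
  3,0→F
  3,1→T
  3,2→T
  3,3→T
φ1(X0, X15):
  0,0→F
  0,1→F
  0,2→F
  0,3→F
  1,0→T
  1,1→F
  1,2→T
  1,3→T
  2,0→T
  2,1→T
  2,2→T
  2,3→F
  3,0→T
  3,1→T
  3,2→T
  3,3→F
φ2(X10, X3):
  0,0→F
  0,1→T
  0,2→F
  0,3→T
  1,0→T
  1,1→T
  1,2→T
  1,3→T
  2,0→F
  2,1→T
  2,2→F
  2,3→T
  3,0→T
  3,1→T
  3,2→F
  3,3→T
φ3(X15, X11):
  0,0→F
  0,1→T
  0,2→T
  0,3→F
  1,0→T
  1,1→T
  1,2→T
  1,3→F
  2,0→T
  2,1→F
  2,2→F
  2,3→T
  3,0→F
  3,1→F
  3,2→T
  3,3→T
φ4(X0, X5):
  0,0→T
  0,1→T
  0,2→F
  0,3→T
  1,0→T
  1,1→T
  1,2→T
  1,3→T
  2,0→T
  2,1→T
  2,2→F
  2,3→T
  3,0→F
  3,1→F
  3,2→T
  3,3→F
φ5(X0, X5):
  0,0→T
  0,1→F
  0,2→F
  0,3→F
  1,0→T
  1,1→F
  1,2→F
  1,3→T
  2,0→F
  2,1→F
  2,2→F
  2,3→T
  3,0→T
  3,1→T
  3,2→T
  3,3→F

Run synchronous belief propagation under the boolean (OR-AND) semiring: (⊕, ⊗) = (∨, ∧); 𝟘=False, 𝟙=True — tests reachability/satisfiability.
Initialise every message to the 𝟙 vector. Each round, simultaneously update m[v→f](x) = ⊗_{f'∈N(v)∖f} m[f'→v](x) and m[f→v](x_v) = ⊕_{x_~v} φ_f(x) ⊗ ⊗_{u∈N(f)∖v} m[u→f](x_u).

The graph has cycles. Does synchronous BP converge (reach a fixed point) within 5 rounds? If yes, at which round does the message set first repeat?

init: all messages = 𝟙 over 4 values
r1 m[φ0→X0] = [T, T, T, T]
r1 m[φ0→X3] = [T, T, T, T]
r1 m[φ1→X0] = [F, T, T, T]
r1 m[φ1→X15] = [T, T, T, T]
r1 m[φ2→X10] = [T, T, T, T]
r1 m[φ2→X3] = [T, T, T, T]
r1 m[φ3→X15] = [T, T, T, T]
r1 m[φ3→X11] = [T, T, T, T]
r1 m[φ4→X0] = [T, T, T, T]
r1 m[φ4→X5] = [T, T, T, T]
r1 m[φ5→X0] = [T, T, T, T]
r1 m[φ5→X5] = [T, T, T, T]
r1 m[X0→φ0] = [T, T, T, T]
r1 m[X0→φ1] = [T, T, T, T]
r1 m[X0→φ4] = [T, T, T, T]
r1 m[X0→φ5] = [T, T, T, T]
r1 m[X5→φ4] = [T, T, T, T]
r1 m[X5→φ5] = [T, T, T, T]
r1 m[X15→φ1] = [T, T, T, T]
r1 m[X15→φ3] = [T, T, T, T]
r1 m[X10→φ2] = [T, T, T, T]
r1 m[X3→φ0] = [T, T, T, T]
r1 m[X3→φ2] = [T, T, T, T]
r1 m[X11→φ3] = [T, T, T, T]
r2 m[φ0→X0] = [T, T, T, T]
r2 m[φ0→X3] = [T, T, T, T]
r2 m[φ1→X0] = [F, T, T, T]
r2 m[φ1→X15] = [T, T, T, T]
r2 m[φ2→X10] = [T, T, T, T]
r2 m[φ2→X3] = [T, T, T, T]
r2 m[φ3→X15] = [T, T, T, T]
r2 m[φ3→X11] = [T, T, T, T]
r2 m[φ4→X0] = [T, T, T, T]
r2 m[φ4→X5] = [T, T, T, T]
r2 m[φ5→X0] = [T, T, T, T]
r2 m[φ5→X5] = [T, T, T, T]
r2 m[X0→φ0] = [F, T, T, T]
r2 m[X0→φ1] = [T, T, T, T]
r2 m[X0→φ4] = [F, T, T, T]
r2 m[X0→φ5] = [F, T, T, T]
r2 m[X5→φ4] = [T, T, T, T]
r2 m[X5→φ5] = [T, T, T, T]
r2 m[X15→φ1] = [T, T, T, T]
r2 m[X15→φ3] = [T, T, T, T]
r2 m[X10→φ2] = [T, T, T, T]
r2 m[X3→φ0] = [T, T, T, T]
r2 m[X3→φ2] = [T, T, T, T]
r2 m[X11→φ3] = [T, T, T, T]
r3 m[φ0→X0] = [T, T, T, T]
r3 m[φ0→X3] = [T, T, T, T]
r3 m[φ1→X0] = [F, T, T, T]
r3 m[φ1→X15] = [T, T, T, T]
r3 m[φ2→X10] = [T, T, T, T]
r3 m[φ2→X3] = [T, T, T, T]
r3 m[φ3→X15] = [T, T, T, T]
r3 m[φ3→X11] = [T, T, T, T]
r3 m[φ4→X0] = [T, T, T, T]
r3 m[φ4→X5] = [T, T, T, T]
r3 m[φ5→X0] = [T, T, T, T]
r3 m[φ5→X5] = [T, T, T, T]
r3 m[X0→φ0] = [F, T, T, T]
r3 m[X0→φ1] = [T, T, T, T]
r3 m[X0→φ4] = [F, T, T, T]
r3 m[X0→φ5] = [F, T, T, T]
r3 m[X5→φ4] = [T, T, T, T]
r3 m[X5→φ5] = [T, T, T, T]
r3 m[X15→φ1] = [T, T, T, T]
r3 m[X15→φ3] = [T, T, T, T]
r3 m[X10→φ2] = [T, T, T, T]
r3 m[X3→φ0] = [T, T, T, T]
r3 m[X3→φ2] = [T, T, T, T]
r3 m[X11→φ3] = [T, T, T, T]
fixed point reached at round 3
messages reach a fixed point at round 3

CONVERGED at round 3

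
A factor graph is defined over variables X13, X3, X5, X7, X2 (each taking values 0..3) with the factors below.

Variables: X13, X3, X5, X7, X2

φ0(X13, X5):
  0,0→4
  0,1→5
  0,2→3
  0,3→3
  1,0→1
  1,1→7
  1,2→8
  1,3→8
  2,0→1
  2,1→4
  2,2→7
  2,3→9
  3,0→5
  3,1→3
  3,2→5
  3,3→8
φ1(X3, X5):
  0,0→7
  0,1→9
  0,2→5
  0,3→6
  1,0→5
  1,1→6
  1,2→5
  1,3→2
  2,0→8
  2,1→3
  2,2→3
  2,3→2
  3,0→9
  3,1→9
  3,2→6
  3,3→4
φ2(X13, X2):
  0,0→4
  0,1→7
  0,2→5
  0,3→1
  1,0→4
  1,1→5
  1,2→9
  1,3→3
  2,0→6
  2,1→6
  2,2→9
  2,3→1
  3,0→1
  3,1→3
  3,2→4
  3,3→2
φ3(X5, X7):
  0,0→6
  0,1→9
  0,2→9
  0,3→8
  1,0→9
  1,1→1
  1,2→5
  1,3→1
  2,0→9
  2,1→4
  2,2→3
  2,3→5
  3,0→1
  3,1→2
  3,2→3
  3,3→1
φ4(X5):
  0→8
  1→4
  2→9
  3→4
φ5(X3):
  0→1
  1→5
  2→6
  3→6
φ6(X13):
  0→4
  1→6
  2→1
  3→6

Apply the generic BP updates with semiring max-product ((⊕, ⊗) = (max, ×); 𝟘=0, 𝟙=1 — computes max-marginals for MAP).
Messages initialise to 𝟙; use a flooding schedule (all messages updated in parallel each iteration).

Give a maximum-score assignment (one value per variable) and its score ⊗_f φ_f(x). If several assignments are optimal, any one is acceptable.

assignment: (X13=1, X3=3, X5=2, X7=0, X2=2); score = 1259712

init: all messages = 𝟙 over 4 values
r1 m[φ0→X13] = [5, 8, 9, 8]
r1 m[φ0→X5] = [5, 7, 8, 9]
r1 m[φ1→X3] = [9, 6, 8, 9]
r1 m[φ1→X5] = [9, 9, 6, 6]
r1 m[φ2→X13] = [7, 9, 9, 4]
r1 m[φ2→X2] = [6, 7, 9, 3]
r1 m[φ3→X5] = [9, 9, 9, 3]
r1 m[φ3→X7] = [9, 9, 9, 8]
r1 m[φ4→X5] = [8, 4, 9, 4]
r1 m[φ5→X3] = [1, 5, 6, 6]
r1 m[φ6→X13] = [4, 6, 1, 6]
r1 m[X13→φ0] = [1, 1, 1, 1]
r1 m[X13→φ2] = [1, 1, 1, 1]
r1 m[X13→φ6] = [1, 1, 1, 1]
r1 m[X3→φ1] = [1, 1, 1, 1]
r1 m[X3→φ5] = [1, 1, 1, 1]
r1 m[X5→φ0] = [1, 1, 1, 1]
r1 m[X5→φ1] = [1, 1, 1, 1]
r1 m[X5→φ3] = [1, 1, 1, 1]
r1 m[X5→φ4] = [1, 1, 1, 1]
r1 m[X7→φ3] = [1, 1, 1, 1]
r1 m[X2→φ2] = [1, 1, 1, 1]
r2 m[φ0→X13] = [5, 8, 9, 8]
r2 m[φ0→X5] = [5, 7, 8, 9]
r2 m[φ1→X3] = [9, 6, 8, 9]
r2 m[φ1→X5] = [9, 9, 6, 6]
r2 m[φ2→X13] = [7, 9, 9, 4]
r2 m[φ2→X2] = [6, 7, 9, 3]
r2 m[φ3→X5] = [9, 9, 9, 3]
r2 m[φ3→X7] = [9, 9, 9, 8]
r2 m[φ4→X5] = [8, 4, 9, 4]
r2 m[φ5→X3] = [1, 5, 6, 6]
r2 m[φ6→X13] = [4, 6, 1, 6]
r2 m[X13→φ0] = [28, 54, 9, 24]
r2 m[X13→φ2] = [20, 48, 9, 48]
r2 m[X13→φ6] = [35, 72, 81, 32]
r2 m[X3→φ1] = [1, 5, 6, 6]
r2 m[X3→φ5] = [9, 6, 8, 9]
r2 m[X5→φ0] = [648, 324, 486, 72]
r2 m[X5→φ1] = [360, 252, 648, 108]
r2 m[X5→φ3] = [360, 252, 432, 216]
r2 m[X5→φ4] = [405, 567, 432, 162]
r2 m[X7→φ3] = [1, 1, 1, 1]
r2 m[X2→φ2] = [1, 1, 1, 1]
r3 m[φ0→X13] = [2592, 3888, 3402, 3240]
r3 m[φ0→X5] = [120, 378, 432, 432]
r3 m[φ1→X3] = [3240, 3240, 2880, 3888]
r3 m[φ1→X5] = [54, 54, 36, 24]
r3 m[φ2→X13] = [7, 9, 9, 4]
r3 m[φ2→X2] = [192, 240, 432, 144]
r3 m[φ3→X5] = [9, 9, 9, 3]
r3 m[φ3→X7] = [3888, 3240, 3240, 2880]
r3 m[φ4→X5] = [8, 4, 9, 4]
r3 m[φ5→X3] = [1, 5, 6, 6]
r3 m[φ6→X13] = [4, 6, 1, 6]
r3 m[X13→φ0] = [28, 54, 9, 24]
r3 m[X13→φ2] = [20, 48, 9, 48]
r3 m[X13→φ6] = [35, 72, 81, 32]
r3 m[X3→φ1] = [1, 5, 6, 6]
r3 m[X3→φ5] = [9, 6, 8, 9]
r3 m[X5→φ0] = [648, 324, 486, 72]
r3 m[X5→φ1] = [360, 252, 648, 108]
r3 m[X5→φ3] = [360, 252, 432, 216]
r3 m[X5→φ4] = [405, 567, 432, 162]
r3 m[X7→φ3] = [1, 1, 1, 1]
r3 m[X2→φ2] = [1, 1, 1, 1]
r4 m[φ0→X13] = [2592, 3888, 3402, 3240]
r4 m[φ0→X5] = [120, 378, 432, 432]
r4 m[φ1→X3] = [3240, 3240, 2880, 3888]
r4 m[φ1→X5] = [54, 54, 36, 24]
r4 m[φ2→X13] = [7, 9, 9, 4]
r4 m[φ2→X2] = [192, 240, 432, 144]
r4 m[φ3→X5] = [9, 9, 9, 3]
r4 m[φ3→X7] = [3888, 3240, 3240, 2880]
r4 m[φ4→X5] = [8, 4, 9, 4]
r4 m[φ5→X3] = [1, 5, 6, 6]
r4 m[φ6→X13] = [4, 6, 1, 6]
r4 m[X13→φ0] = [28, 54, 9, 24]
r4 m[X13→φ2] = [10368, 23328, 3402, 19440]
r4 m[X13→φ6] = [18144, 34992, 30618, 12960]
r4 m[X3→φ1] = [1, 5, 6, 6]
r4 m[X3→φ5] = [3240, 3240, 2880, 3888]
r4 m[X5→φ0] = [3888, 1944, 2916, 288]
r4 m[X5→φ1] = [8640, 13608, 34992, 5184]
r4 m[X5→φ3] = [51840, 81648, 139968, 41472]
r4 m[X5→φ4] = [58320, 183708, 139968, 31104]
r4 m[X7→φ3] = [1, 1, 1, 1]
r4 m[X2→φ2] = [1, 1, 1, 1]
r5 m[φ0→X13] = [15552, 23328, 20412, 19440]
r5 m[φ0→X5] = [120, 378, 432, 432]
r5 m[φ1→X3] = [174960, 174960, 104976, 209952]
r5 m[φ1→X5] = [54, 54, 36, 24]
r5 m[φ2→X13] = [7, 9, 9, 4]
r5 m[φ2→X2] = [93312, 116640, 209952, 69984]
r5 m[φ3→X5] = [9, 9, 9, 3]
r5 m[φ3→X7] = [1259712, 559872, 466560, 699840]
r5 m[φ4→X5] = [8, 4, 9, 4]
r5 m[φ5→X3] = [1, 5, 6, 6]
r5 m[φ6→X13] = [4, 6, 1, 6]
r5 m[X13→φ0] = [28, 54, 9, 24]
r5 m[X13→φ2] = [10368, 23328, 3402, 19440]
r5 m[X13→φ6] = [18144, 34992, 30618, 12960]
r5 m[X3→φ1] = [1, 5, 6, 6]
r5 m[X3→φ5] = [3240, 3240, 2880, 3888]
r5 m[X5→φ0] = [3888, 1944, 2916, 288]
r5 m[X5→φ1] = [8640, 13608, 34992, 5184]
r5 m[X5→φ3] = [51840, 81648, 139968, 41472]
r5 m[X5→φ4] = [58320, 183708, 139968, 31104]
r5 m[X7→φ3] = [1, 1, 1, 1]
r5 m[X2→φ2] = [1, 1, 1, 1]
r6 m[φ0→X13] = [15552, 23328, 20412, 19440]
r6 m[φ0→X5] = [120, 378, 432, 432]
r6 m[φ1→X3] = [174960, 174960, 104976, 209952]
r6 m[φ1→X5] = [54, 54, 36, 24]
r6 m[φ2→X13] = [7, 9, 9, 4]
r6 m[φ2→X2] = [93312, 116640, 209952, 69984]
r6 m[φ3→X5] = [9, 9, 9, 3]
r6 m[φ3→X7] = [1259712, 559872, 466560, 699840]
r6 m[φ4→X5] = [8, 4, 9, 4]
r6 m[φ5→X3] = [1, 5, 6, 6]
r6 m[φ6→X13] = [4, 6, 1, 6]
r6 m[X13→φ0] = [28, 54, 9, 24]
r6 m[X13→φ2] = [62208, 139968, 20412, 116640]
r6 m[X13→φ6] = [108864, 209952, 183708, 77760]
r6 m[X3→φ1] = [1, 5, 6, 6]
r6 m[X3→φ5] = [174960, 174960, 104976, 209952]
r6 m[X5→φ0] = [3888, 1944, 2916, 288]
r6 m[X5→φ1] = [8640, 13608, 34992, 5184]
r6 m[X5→φ3] = [51840, 81648, 139968, 41472]
r6 m[X5→φ4] = [58320, 183708, 139968, 31104]
r6 m[X7→φ3] = [1, 1, 1, 1]
r6 m[X2→φ2] = [1, 1, 1, 1]
r7 m[φ0→X13] = [15552, 23328, 20412, 19440]
r7 m[φ0→X5] = [120, 378, 432, 432]
r7 m[φ1→X3] = [174960, 174960, 104976, 209952]
r7 m[φ1→X5] = [54, 54, 36, 24]
r7 m[φ2→X13] = [7, 9, 9, 4]
r7 m[φ2→X2] = [559872, 699840, 1259712, 419904]
r7 m[φ3→X5] = [9, 9, 9, 3]
r7 m[φ3→X7] = [1259712, 559872, 466560, 699840]
r7 m[φ4→X5] = [8, 4, 9, 4]
r7 m[φ5→X3] = [1, 5, 6, 6]
r7 m[φ6→X13] = [4, 6, 1, 6]
r7 m[X13→φ0] = [28, 54, 9, 24]
r7 m[X13→φ2] = [62208, 139968, 20412, 116640]
r7 m[X13→φ6] = [108864, 209952, 183708, 77760]
r7 m[X3→φ1] = [1, 5, 6, 6]
r7 m[X3→φ5] = [174960, 174960, 104976, 209952]
r7 m[X5→φ0] = [3888, 1944, 2916, 288]
r7 m[X5→φ1] = [8640, 13608, 34992, 5184]
r7 m[X5→φ3] = [51840, 81648, 139968, 41472]
r7 m[X5→φ4] = [58320, 183708, 139968, 31104]
r7 m[X7→φ3] = [1, 1, 1, 1]
r7 m[X2→φ2] = [1, 1, 1, 1]
r8 m[φ0→X13] = [15552, 23328, 20412, 19440]
r8 m[φ0→X5] = [120, 378, 432, 432]
r8 m[φ1→X3] = [174960, 174960, 104976, 209952]
r8 m[φ1→X5] = [54, 54, 36, 24]
r8 m[φ2→X13] = [7, 9, 9, 4]
r8 m[φ2→X2] = [559872, 699840, 1259712, 419904]
r8 m[φ3→X5] = [9, 9, 9, 3]
r8 m[φ3→X7] = [1259712, 559872, 466560, 699840]
r8 m[φ4→X5] = [8, 4, 9, 4]
r8 m[φ5→X3] = [1, 5, 6, 6]
r8 m[φ6→X13] = [4, 6, 1, 6]
r8 m[X13→φ0] = [28, 54, 9, 24]
r8 m[X13→φ2] = [62208, 139968, 20412, 116640]
r8 m[X13→φ6] = [108864, 209952, 183708, 77760]
r8 m[X3→φ1] = [1, 5, 6, 6]
r8 m[X3→φ5] = [174960, 174960, 104976, 209952]
r8 m[X5→φ0] = [3888, 1944, 2916, 288]
r8 m[X5→φ1] = [8640, 13608, 34992, 5184]
r8 m[X5→φ3] = [51840, 81648, 139968, 41472]
r8 m[X5→φ4] = [58320, 183708, 139968, 31104]
r8 m[X7→φ3] = [1, 1, 1, 1]
r8 m[X2→φ2] = [1, 1, 1, 1]
fixed point reached at round 8
traceback from X13: (X13=1, X3=3, X5=2, X7=0, X2=2), score=1259712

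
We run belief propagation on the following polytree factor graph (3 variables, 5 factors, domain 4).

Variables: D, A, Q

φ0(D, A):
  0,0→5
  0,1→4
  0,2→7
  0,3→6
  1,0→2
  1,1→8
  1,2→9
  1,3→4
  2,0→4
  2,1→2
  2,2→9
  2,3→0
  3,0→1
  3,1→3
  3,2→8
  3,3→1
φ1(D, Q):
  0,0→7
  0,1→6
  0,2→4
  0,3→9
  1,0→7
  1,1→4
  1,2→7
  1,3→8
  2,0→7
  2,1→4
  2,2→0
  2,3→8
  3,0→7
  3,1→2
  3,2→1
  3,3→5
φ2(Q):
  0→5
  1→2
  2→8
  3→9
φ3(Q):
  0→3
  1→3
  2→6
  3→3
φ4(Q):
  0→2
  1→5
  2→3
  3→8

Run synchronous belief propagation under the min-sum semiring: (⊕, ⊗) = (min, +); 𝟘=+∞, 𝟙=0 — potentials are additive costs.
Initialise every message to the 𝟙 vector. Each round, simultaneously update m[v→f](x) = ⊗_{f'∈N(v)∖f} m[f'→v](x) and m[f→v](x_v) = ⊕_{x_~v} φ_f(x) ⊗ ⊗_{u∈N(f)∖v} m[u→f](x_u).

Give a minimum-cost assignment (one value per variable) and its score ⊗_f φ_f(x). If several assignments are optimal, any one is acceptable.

init: all messages = 𝟙 over 4 values
r1 m[φ0→D] = [4, 2, 0, 1]
r1 m[φ0→A] = [1, 2, 7, 0]
r1 m[φ1→D] = [4, 4, 0, 1]
r1 m[φ1→Q] = [7, 2, 0, 5]
r1 m[φ2→Q] = [5, 2, 8, 9]
r1 m[φ3→Q] = [3, 3, 6, 3]
r1 m[φ4→Q] = [2, 5, 3, 8]
r1 m[D→φ0] = [0, 0, 0, 0]
r1 m[D→φ1] = [0, 0, 0, 0]
r1 m[A→φ0] = [0, 0, 0, 0]
r1 m[Q→φ1] = [0, 0, 0, 0]
r1 m[Q→φ2] = [0, 0, 0, 0]
r1 m[Q→φ3] = [0, 0, 0, 0]
r1 m[Q→φ4] = [0, 0, 0, 0]
r2 m[φ0→D] = [4, 2, 0, 1]
r2 m[φ0→A] = [1, 2, 7, 0]
r2 m[φ1→D] = [4, 4, 0, 1]
r2 m[φ1→Q] = [7, 2, 0, 5]
r2 m[φ2→Q] = [5, 2, 8, 9]
r2 m[φ3→Q] = [3, 3, 6, 3]
r2 m[φ4→Q] = [2, 5, 3, 8]
r2 m[D→φ0] = [4, 4, 0, 1]
r2 m[D→φ1] = [4, 2, 0, 1]
r2 m[A→φ0] = [0, 0, 0, 0]
r2 m[Q→φ1] = [10, 10, 17, 20]
r2 m[Q→φ2] = [12, 10, 9, 16]
r2 m[Q→φ3] = [14, 9, 11, 22]
r2 m[Q→φ4] = [15, 7, 14, 17]
r3 m[φ0→D] = [4, 2, 0, 1]
r3 m[φ0→A] = [2, 2, 9, 0]
r3 m[φ1→D] = [16, 14, 14, 12]
r3 m[φ1→Q] = [7, 3, 0, 6]
r3 m[φ2→Q] = [5, 2, 8, 9]
r3 m[φ3→Q] = [3, 3, 6, 3]
r3 m[φ4→Q] = [2, 5, 3, 8]
r3 m[D→φ0] = [4, 4, 0, 1]
r3 m[D→φ1] = [4, 2, 0, 1]
r3 m[A→φ0] = [0, 0, 0, 0]
r3 m[Q→φ1] = [10, 10, 17, 20]
r3 m[Q→φ2] = [12, 10, 9, 16]
r3 m[Q→φ3] = [14, 9, 11, 22]
r3 m[Q→φ4] = [15, 7, 14, 17]
r4 m[φ0→D] = [4, 2, 0, 1]
r4 m[φ0→A] = [2, 2, 9, 0]
r4 m[φ1→D] = [16, 14, 14, 12]
r4 m[φ1→Q] = [7, 3, 0, 6]
r4 m[φ2→Q] = [5, 2, 8, 9]
r4 m[φ3→Q] = [3, 3, 6, 3]
r4 m[φ4→Q] = [2, 5, 3, 8]
r4 m[D→φ0] = [16, 14, 14, 12]
r4 m[D→φ1] = [4, 2, 0, 1]
r4 m[A→φ0] = [0, 0, 0, 0]
r4 m[Q→φ1] = [10, 10, 17, 20]
r4 m[Q→φ2] = [12, 11, 9, 17]
r4 m[Q→φ3] = [14, 10, 11, 23]
r4 m[Q→φ4] = [15, 8, 14, 18]
r5 m[φ0→D] = [4, 2, 0, 1]
r5 m[φ0→A] = [13, 15, 20, 13]
r5 m[φ1→D] = [16, 14, 14, 12]
r5 m[φ1→Q] = [7, 3, 0, 6]
r5 m[φ2→Q] = [5, 2, 8, 9]
r5 m[φ3→Q] = [3, 3, 6, 3]
r5 m[φ4→Q] = [2, 5, 3, 8]
r5 m[D→φ0] = [16, 14, 14, 12]
r5 m[D→φ1] = [4, 2, 0, 1]
r5 m[A→φ0] = [0, 0, 0, 0]
r5 m[Q→φ1] = [10, 10, 17, 20]
r5 m[Q→φ2] = [12, 11, 9, 17]
r5 m[Q→φ3] = [14, 10, 11, 23]
r5 m[Q→φ4] = [15, 8, 14, 18]
r6 m[φ0→D] = [4, 2, 0, 1]
r6 m[φ0→A] = [13, 15, 20, 13]
r6 m[φ1→D] = [16, 14, 14, 12]
r6 m[φ1→Q] = [7, 3, 0, 6]
r6 m[φ2→Q] = [5, 2, 8, 9]
r6 m[φ3→Q] = [3, 3, 6, 3]
r6 m[φ4→Q] = [2, 5, 3, 8]
r6 m[D→φ0] = [16, 14, 14, 12]
r6 m[D→φ1] = [4, 2, 0, 1]
r6 m[A→φ0] = [0, 0, 0, 0]
r6 m[Q→φ1] = [10, 10, 17, 20]
r6 m[Q→φ2] = [12, 11, 9, 17]
r6 m[Q→φ3] = [14, 10, 11, 23]
r6 m[Q→φ4] = [15, 8, 14, 18]
fixed point reached at round 6
traceback from D: (D=3, A=0, Q=1), score=13

assignment: (D=3, A=0, Q=1); score = 13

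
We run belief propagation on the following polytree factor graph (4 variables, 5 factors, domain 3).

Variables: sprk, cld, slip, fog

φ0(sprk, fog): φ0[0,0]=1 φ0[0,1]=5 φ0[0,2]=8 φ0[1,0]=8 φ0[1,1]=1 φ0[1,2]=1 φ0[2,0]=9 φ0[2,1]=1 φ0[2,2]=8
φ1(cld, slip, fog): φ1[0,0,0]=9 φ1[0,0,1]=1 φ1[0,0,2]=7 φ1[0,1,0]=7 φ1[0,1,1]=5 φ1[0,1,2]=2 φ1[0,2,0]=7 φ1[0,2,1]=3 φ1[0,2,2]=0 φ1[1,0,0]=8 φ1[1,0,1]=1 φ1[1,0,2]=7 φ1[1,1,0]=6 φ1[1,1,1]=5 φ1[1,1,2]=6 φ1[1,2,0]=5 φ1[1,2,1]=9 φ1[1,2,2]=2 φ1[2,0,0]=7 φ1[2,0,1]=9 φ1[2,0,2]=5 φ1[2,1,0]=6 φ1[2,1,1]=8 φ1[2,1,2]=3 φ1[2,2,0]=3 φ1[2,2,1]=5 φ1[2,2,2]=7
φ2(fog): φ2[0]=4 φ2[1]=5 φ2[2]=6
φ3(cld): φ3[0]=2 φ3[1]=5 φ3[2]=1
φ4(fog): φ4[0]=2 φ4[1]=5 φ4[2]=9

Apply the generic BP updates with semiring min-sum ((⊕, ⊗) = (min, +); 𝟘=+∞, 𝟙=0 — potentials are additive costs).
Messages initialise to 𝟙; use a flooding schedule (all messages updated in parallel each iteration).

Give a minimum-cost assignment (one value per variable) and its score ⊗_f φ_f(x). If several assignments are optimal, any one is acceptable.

assignment: (sprk=0, cld=2, slip=2, fog=0); score = 11

init: all messages = 𝟙 over 3 values
r1 m[φ0→sprk] = [1, 1, 1]
r1 m[φ0→fog] = [1, 1, 1]
r1 m[φ1→cld] = [0, 1, 3]
r1 m[φ1→slip] = [1, 2, 0]
r1 m[φ1→fog] = [3, 1, 0]
r1 m[φ2→fog] = [4, 5, 6]
r1 m[φ3→cld] = [2, 5, 1]
r1 m[φ4→fog] = [2, 5, 9]
r1 m[sprk→φ0] = [0, 0, 0]
r1 m[cld→φ1] = [0, 0, 0]
r1 m[cld→φ3] = [0, 0, 0]
r1 m[slip→φ1] = [0, 0, 0]
r1 m[fog→φ0] = [0, 0, 0]
r1 m[fog→φ1] = [0, 0, 0]
r1 m[fog→φ2] = [0, 0, 0]
r1 m[fog→φ4] = [0, 0, 0]
r2 m[φ0→sprk] = [1, 1, 1]
r2 m[φ0→fog] = [1, 1, 1]
r2 m[φ1→cld] = [0, 1, 3]
r2 m[φ1→slip] = [1, 2, 0]
r2 m[φ1→fog] = [3, 1, 0]
r2 m[φ2→fog] = [4, 5, 6]
r2 m[φ3→cld] = [2, 5, 1]
r2 m[φ4→fog] = [2, 5, 9]
r2 m[sprk→φ0] = [0, 0, 0]
r2 m[cld→φ1] = [2, 5, 1]
r2 m[cld→φ3] = [0, 1, 3]
r2 m[slip→φ1] = [0, 0, 0]
r2 m[fog→φ0] = [9, 11, 15]
r2 m[fog→φ1] = [7, 11, 16]
r2 m[fog→φ2] = [6, 7, 10]
r2 m[fog→φ4] = [8, 7, 7]
r3 m[φ0→sprk] = [10, 12, 12]
r3 m[φ0→fog] = [1, 1, 1]
r3 m[φ1→cld] = [12, 12, 10]
r3 m[φ1→slip] = [14, 14, 11]
r3 m[φ1→fog] = [4, 3, 2]
r3 m[φ2→fog] = [4, 5, 6]
r3 m[φ3→cld] = [2, 5, 1]
r3 m[φ4→fog] = [2, 5, 9]
r3 m[sprk→φ0] = [0, 0, 0]
r3 m[cld→φ1] = [2, 5, 1]
r3 m[cld→φ3] = [0, 1, 3]
r3 m[slip→φ1] = [0, 0, 0]
r3 m[fog→φ0] = [9, 11, 15]
r3 m[fog→φ1] = [7, 11, 16]
r3 m[fog→φ2] = [6, 7, 10]
r3 m[fog→φ4] = [8, 7, 7]
r4 m[φ0→sprk] = [10, 12, 12]
r4 m[φ0→fog] = [1, 1, 1]
r4 m[φ1→cld] = [12, 12, 10]
r4 m[φ1→slip] = [14, 14, 11]
r4 m[φ1→fog] = [4, 3, 2]
r4 m[φ2→fog] = [4, 5, 6]
r4 m[φ3→cld] = [2, 5, 1]
r4 m[φ4→fog] = [2, 5, 9]
r4 m[sprk→φ0] = [0, 0, 0]
r4 m[cld→φ1] = [2, 5, 1]
r4 m[cld→φ3] = [12, 12, 10]
r4 m[slip→φ1] = [0, 0, 0]
r4 m[fog→φ0] = [10, 13, 17]
r4 m[fog→φ1] = [7, 11, 16]
r4 m[fog→φ2] = [7, 9, 12]
r4 m[fog→φ4] = [9, 9, 9]
r5 m[φ0→sprk] = [11, 14, 14]
r5 m[φ0→fog] = [1, 1, 1]
r5 m[φ1→cld] = [12, 12, 10]
r5 m[φ1→slip] = [14, 14, 11]
r5 m[φ1→fog] = [4, 3, 2]
r5 m[φ2→fog] = [4, 5, 6]
r5 m[φ3→cld] = [2, 5, 1]
r5 m[φ4→fog] = [2, 5, 9]
r5 m[sprk→φ0] = [0, 0, 0]
r5 m[cld→φ1] = [2, 5, 1]
r5 m[cld→φ3] = [12, 12, 10]
r5 m[slip→φ1] = [0, 0, 0]
r5 m[fog→φ0] = [10, 13, 17]
r5 m[fog→φ1] = [7, 11, 16]
r5 m[fog→φ2] = [7, 9, 12]
r5 m[fog→φ4] = [9, 9, 9]
r6 m[φ0→sprk] = [11, 14, 14]
r6 m[φ0→fog] = [1, 1, 1]
r6 m[φ1→cld] = [12, 12, 10]
r6 m[φ1→slip] = [14, 14, 11]
r6 m[φ1→fog] = [4, 3, 2]
r6 m[φ2→fog] = [4, 5, 6]
r6 m[φ3→cld] = [2, 5, 1]
r6 m[φ4→fog] = [2, 5, 9]
r6 m[sprk→φ0] = [0, 0, 0]
r6 m[cld→φ1] = [2, 5, 1]
r6 m[cld→φ3] = [12, 12, 10]
r6 m[slip→φ1] = [0, 0, 0]
r6 m[fog→φ0] = [10, 13, 17]
r6 m[fog→φ1] = [7, 11, 16]
r6 m[fog→φ2] = [7, 9, 12]
r6 m[fog→φ4] = [9, 9, 9]
fixed point reached at round 6
traceback from sprk: (sprk=0, cld=2, slip=2, fog=0), score=11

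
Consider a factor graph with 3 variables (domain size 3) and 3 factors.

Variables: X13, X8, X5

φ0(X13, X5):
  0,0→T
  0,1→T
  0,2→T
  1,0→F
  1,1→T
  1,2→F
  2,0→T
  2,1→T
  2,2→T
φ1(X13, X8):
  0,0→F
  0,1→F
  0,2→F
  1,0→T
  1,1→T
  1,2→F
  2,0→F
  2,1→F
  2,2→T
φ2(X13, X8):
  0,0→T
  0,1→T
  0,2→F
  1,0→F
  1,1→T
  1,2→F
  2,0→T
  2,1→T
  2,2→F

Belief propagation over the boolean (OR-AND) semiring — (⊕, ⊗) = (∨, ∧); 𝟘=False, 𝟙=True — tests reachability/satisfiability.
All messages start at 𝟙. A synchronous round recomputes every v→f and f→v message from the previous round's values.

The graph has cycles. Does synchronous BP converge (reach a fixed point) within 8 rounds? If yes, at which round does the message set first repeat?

CONVERGED at round 7

init: all messages = 𝟙 over 3 values
r1 m[φ0→X13] = [T, T, T]
r1 m[φ0→X5] = [T, T, T]
r1 m[φ1→X13] = [F, T, T]
r1 m[φ1→X8] = [T, T, T]
r1 m[φ2→X13] = [T, T, T]
r1 m[φ2→X8] = [T, T, F]
r1 m[X13→φ0] = [T, T, T]
r1 m[X13→φ1] = [T, T, T]
r1 m[X13→φ2] = [T, T, T]
r1 m[X8→φ1] = [T, T, T]
r1 m[X8→φ2] = [T, T, T]
r1 m[X5→φ0] = [T, T, T]
r2 m[φ0→X13] = [T, T, T]
r2 m[φ0→X5] = [T, T, T]
r2 m[φ1→X13] = [F, T, T]
r2 m[φ1→X8] = [T, T, T]
r2 m[φ2→X13] = [T, T, T]
r2 m[φ2→X8] = [T, T, F]
r2 m[X13→φ0] = [F, T, T]
r2 m[X13→φ1] = [T, T, T]
r2 m[X13→φ2] = [F, T, T]
r2 m[X8→φ1] = [T, T, F]
r2 m[X8→φ2] = [T, T, T]
r2 m[X5→φ0] = [T, T, T]
r3 m[φ0→X13] = [T, T, T]
r3 m[φ0→X5] = [T, T, T]
r3 m[φ1→X13] = [F, T, F]
r3 m[φ1→X8] = [T, T, T]
r3 m[φ2→X13] = [T, T, T]
r3 m[φ2→X8] = [T, T, F]
r3 m[X13→φ0] = [F, T, T]
r3 m[X13→φ1] = [T, T, T]
r3 m[X13→φ2] = [F, T, T]
r3 m[X8→φ1] = [T, T, F]
r3 m[X8→φ2] = [T, T, T]
r3 m[X5→φ0] = [T, T, T]
r4 m[φ0→X13] = [T, T, T]
r4 m[φ0→X5] = [T, T, T]
r4 m[φ1→X13] = [F, T, F]
r4 m[φ1→X8] = [T, T, T]
r4 m[φ2→X13] = [T, T, T]
r4 m[φ2→X8] = [T, T, F]
r4 m[X13→φ0] = [F, T, F]
r4 m[X13→φ1] = [T, T, T]
r4 m[X13→φ2] = [F, T, F]
r4 m[X8→φ1] = [T, T, F]
r4 m[X8→φ2] = [T, T, T]
r4 m[X5→φ0] = [T, T, T]
r5 m[φ0→X13] = [T, T, T]
r5 m[φ0→X5] = [F, T, F]
r5 m[φ1→X13] = [F, T, F]
r5 m[φ1→X8] = [T, T, T]
r5 m[φ2→X13] = [T, T, T]
r5 m[φ2→X8] = [F, T, F]
r5 m[X13→φ0] = [F, T, F]
r5 m[X13→φ1] = [T, T, T]
r5 m[X13→φ2] = [F, T, F]
r5 m[X8→φ1] = [T, T, F]
r5 m[X8→φ2] = [T, T, T]
r5 m[X5→φ0] = [T, T, T]
r6 m[φ0→X13] = [T, T, T]
r6 m[φ0→X5] = [F, T, F]
r6 m[φ1→X13] = [F, T, F]
r6 m[φ1→X8] = [T, T, T]
r6 m[φ2→X13] = [T, T, T]
r6 m[φ2→X8] = [F, T, F]
r6 m[X13→φ0] = [F, T, F]
r6 m[X13→φ1] = [T, T, T]
r6 m[X13→φ2] = [F, T, F]
r6 m[X8→φ1] = [F, T, F]
r6 m[X8→φ2] = [T, T, T]
r6 m[X5→φ0] = [T, T, T]
r7 m[φ0→X13] = [T, T, T]
r7 m[φ0→X5] = [F, T, F]
r7 m[φ1→X13] = [F, T, F]
r7 m[φ1→X8] = [T, T, T]
r7 m[φ2→X13] = [T, T, T]
r7 m[φ2→X8] = [F, T, F]
r7 m[X13→φ0] = [F, T, F]
r7 m[X13→φ1] = [T, T, T]
r7 m[X13→φ2] = [F, T, F]
r7 m[X8→φ1] = [F, T, F]
r7 m[X8→φ2] = [T, T, T]
r7 m[X5→φ0] = [T, T, T]
fixed point reached at round 7
messages reach a fixed point at round 7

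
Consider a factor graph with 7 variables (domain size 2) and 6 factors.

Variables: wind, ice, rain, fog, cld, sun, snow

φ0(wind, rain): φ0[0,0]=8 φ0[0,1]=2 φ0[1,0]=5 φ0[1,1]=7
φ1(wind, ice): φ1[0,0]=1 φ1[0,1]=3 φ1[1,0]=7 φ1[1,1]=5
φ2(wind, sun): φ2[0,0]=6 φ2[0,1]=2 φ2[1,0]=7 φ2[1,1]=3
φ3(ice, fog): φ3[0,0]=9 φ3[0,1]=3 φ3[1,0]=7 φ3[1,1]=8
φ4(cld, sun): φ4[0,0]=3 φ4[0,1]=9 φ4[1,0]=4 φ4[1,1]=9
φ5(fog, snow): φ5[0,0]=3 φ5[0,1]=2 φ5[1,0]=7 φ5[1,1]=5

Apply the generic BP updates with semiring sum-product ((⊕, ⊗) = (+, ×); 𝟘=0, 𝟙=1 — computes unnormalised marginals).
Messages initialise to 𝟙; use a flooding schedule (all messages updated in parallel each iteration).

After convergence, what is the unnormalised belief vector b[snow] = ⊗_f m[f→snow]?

init: all messages = 𝟙 over 2 values
r1 m[φ0→wind] = [10, 12]
r1 m[φ0→rain] = [13, 9]
r1 m[φ1→wind] = [4, 12]
r1 m[φ1→ice] = [8, 8]
r1 m[φ2→wind] = [8, 10]
r1 m[φ2→sun] = [13, 5]
r1 m[φ3→ice] = [12, 15]
r1 m[φ3→fog] = [16, 11]
r1 m[φ4→cld] = [12, 13]
r1 m[φ4→sun] = [7, 18]
r1 m[φ5→fog] = [5, 12]
r1 m[φ5→snow] = [10, 7]
r1 m[wind→φ0] = [1, 1]
r1 m[wind→φ1] = [1, 1]
r1 m[wind→φ2] = [1, 1]
r1 m[ice→φ1] = [1, 1]
r1 m[ice→φ3] = [1, 1]
r1 m[rain→φ0] = [1, 1]
r1 m[fog→φ3] = [1, 1]
r1 m[fog→φ5] = [1, 1]
r1 m[cld→φ4] = [1, 1]
r1 m[sun→φ2] = [1, 1]
r1 m[sun→φ4] = [1, 1]
r1 m[snow→φ5] = [1, 1]
r2 m[φ0→wind] = [10, 12]
r2 m[φ0→rain] = [13, 9]
r2 m[φ1→wind] = [4, 12]
r2 m[φ1→ice] = [8, 8]
r2 m[φ2→wind] = [8, 10]
r2 m[φ2→sun] = [13, 5]
r2 m[φ3→ice] = [12, 15]
r2 m[φ3→fog] = [16, 11]
r2 m[φ4→cld] = [12, 13]
r2 m[φ4→sun] = [7, 18]
r2 m[φ5→fog] = [5, 12]
r2 m[φ5→snow] = [10, 7]
r2 m[wind→φ0] = [32, 120]
r2 m[wind→φ1] = [80, 120]
r2 m[wind→φ2] = [40, 144]
r2 m[ice→φ1] = [12, 15]
r2 m[ice→φ3] = [8, 8]
r2 m[rain→φ0] = [1, 1]
r2 m[fog→φ3] = [5, 12]
r2 m[fog→φ5] = [16, 11]
r2 m[cld→φ4] = [1, 1]
r2 m[sun→φ2] = [7, 18]
r2 m[sun→φ4] = [13, 5]
r2 m[snow→φ5] = [1, 1]
r3 m[φ0→wind] = [10, 12]
r3 m[φ0→rain] = [856, 904]
r3 m[φ1→wind] = [57, 159]
r3 m[φ1→ice] = [920, 840]
r3 m[φ2→wind] = [78, 103]
r3 m[φ2→sun] = [1248, 512]
r3 m[φ3→ice] = [81, 131]
r3 m[φ3→fog] = [128, 88]
r3 m[φ4→cld] = [84, 97]
r3 m[φ4→sun] = [7, 18]
r3 m[φ5→fog] = [5, 12]
r3 m[φ5→snow] = [125, 87]
r3 m[wind→φ0] = [32, 120]
r3 m[wind→φ1] = [80, 120]
r3 m[wind→φ2] = [40, 144]
r3 m[ice→φ1] = [12, 15]
r3 m[ice→φ3] = [8, 8]
r3 m[rain→φ0] = [1, 1]
r3 m[fog→φ3] = [5, 12]
r3 m[fog→φ5] = [16, 11]
r3 m[cld→φ4] = [1, 1]
r3 m[sun→φ2] = [7, 18]
r3 m[sun→φ4] = [13, 5]
r3 m[snow→φ5] = [1, 1]
r4 m[φ0→wind] = [10, 12]
r4 m[φ0→rain] = [856, 904]
r4 m[φ1→wind] = [57, 159]
r4 m[φ1→ice] = [920, 840]
r4 m[φ2→wind] = [78, 103]
r4 m[φ2→sun] = [1248, 512]
r4 m[φ3→ice] = [81, 131]
r4 m[φ3→fog] = [128, 88]
r4 m[φ4→cld] = [84, 97]
r4 m[φ4→sun] = [7, 18]
r4 m[φ5→fog] = [5, 12]
r4 m[φ5→snow] = [125, 87]
r4 m[wind→φ0] = [4446, 16377]
r4 m[wind→φ1] = [780, 1236]
r4 m[wind→φ2] = [570, 1908]
r4 m[ice→φ1] = [81, 131]
r4 m[ice→φ3] = [920, 840]
r4 m[rain→φ0] = [1, 1]
r4 m[fog→φ3] = [5, 12]
r4 m[fog→φ5] = [128, 88]
r4 m[cld→φ4] = [1, 1]
r4 m[sun→φ2] = [7, 18]
r4 m[sun→φ4] = [1248, 512]
r4 m[snow→φ5] = [1, 1]
r5 m[φ0→wind] = [10, 12]
r5 m[φ0→rain] = [117453, 123531]
r5 m[φ1→wind] = [474, 1222]
r5 m[φ1→ice] = [9432, 8520]
r5 m[φ2→wind] = [78, 103]
r5 m[φ2→sun] = [16776, 6864]
r5 m[φ3→ice] = [81, 131]
r5 m[φ3→fog] = [14160, 9480]
r5 m[φ4→cld] = [8352, 9600]
r5 m[φ4→sun] = [7, 18]
r5 m[φ5→fog] = [5, 12]
r5 m[φ5→snow] = [1000, 696]
r5 m[wind→φ0] = [4446, 16377]
r5 m[wind→φ1] = [780, 1236]
r5 m[wind→φ2] = [570, 1908]
r5 m[ice→φ1] = [81, 131]
r5 m[ice→φ3] = [920, 840]
r5 m[rain→φ0] = [1, 1]
r5 m[fog→φ3] = [5, 12]
r5 m[fog→φ5] = [128, 88]
r5 m[cld→φ4] = [1, 1]
r5 m[sun→φ2] = [7, 18]
r5 m[sun→φ4] = [1248, 512]
r5 m[snow→φ5] = [1, 1]
r6 m[φ0→wind] = [10, 12]
r6 m[φ0→rain] = [117453, 123531]
r6 m[φ1→wind] = [474, 1222]
r6 m[φ1→ice] = [9432, 8520]
r6 m[φ2→wind] = [78, 103]
r6 m[φ2→sun] = [16776, 6864]
r6 m[φ3→ice] = [81, 131]
r6 m[φ3→fog] = [14160, 9480]
r6 m[φ4→cld] = [8352, 9600]
r6 m[φ4→sun] = [7, 18]
r6 m[φ5→fog] = [5, 12]
r6 m[φ5→snow] = [1000, 696]
r6 m[wind→φ0] = [36972, 125866]
r6 m[wind→φ1] = [780, 1236]
r6 m[wind→φ2] = [4740, 14664]
r6 m[ice→φ1] = [81, 131]
r6 m[ice→φ3] = [9432, 8520]
r6 m[rain→φ0] = [1, 1]
r6 m[fog→φ3] = [5, 12]
r6 m[fog→φ5] = [14160, 9480]
r6 m[cld→φ4] = [1, 1]
r6 m[sun→φ2] = [7, 18]
r6 m[sun→φ4] = [16776, 6864]
r6 m[snow→φ5] = [1, 1]
r7 m[φ0→wind] = [10, 12]
r7 m[φ0→rain] = [925106, 955006]
r7 m[φ1→wind] = [474, 1222]
r7 m[φ1→ice] = [9432, 8520]
r7 m[φ2→wind] = [78, 103]
r7 m[φ2→sun] = [131088, 53472]
r7 m[φ3→ice] = [81, 131]
r7 m[φ3→fog] = [144528, 96456]
r7 m[φ4→cld] = [112104, 128880]
r7 m[φ4→sun] = [7, 18]
r7 m[φ5→fog] = [5, 12]
r7 m[φ5→snow] = [108840, 75720]
r7 m[wind→φ0] = [36972, 125866]
r7 m[wind→φ1] = [780, 1236]
r7 m[wind→φ2] = [4740, 14664]
r7 m[ice→φ1] = [81, 131]
r7 m[ice→φ3] = [9432, 8520]
r7 m[rain→φ0] = [1, 1]
r7 m[fog→φ3] = [5, 12]
r7 m[fog→φ5] = [14160, 9480]
r7 m[cld→φ4] = [1, 1]
r7 m[sun→φ2] = [7, 18]
r7 m[sun→φ4] = [16776, 6864]
r7 m[snow→φ5] = [1, 1]
r8 m[φ0→wind] = [10, 12]
r8 m[φ0→rain] = [925106, 955006]
r8 m[φ1→wind] = [474, 1222]
r8 m[φ1→ice] = [9432, 8520]
r8 m[φ2→wind] = [78, 103]
r8 m[φ2→sun] = [131088, 53472]
r8 m[φ3→ice] = [81, 131]
r8 m[φ3→fog] = [144528, 96456]
r8 m[φ4→cld] = [112104, 128880]
r8 m[φ4→sun] = [7, 18]
r8 m[φ5→fog] = [5, 12]
r8 m[φ5→snow] = [108840, 75720]
r8 m[wind→φ0] = [36972, 125866]
r8 m[wind→φ1] = [780, 1236]
r8 m[wind→φ2] = [4740, 14664]
r8 m[ice→φ1] = [81, 131]
r8 m[ice→φ3] = [9432, 8520]
r8 m[rain→φ0] = [1, 1]
r8 m[fog→φ3] = [5, 12]
r8 m[fog→φ5] = [144528, 96456]
r8 m[cld→φ4] = [1, 1]
r8 m[sun→φ2] = [7, 18]
r8 m[sun→φ4] = [131088, 53472]
r8 m[snow→φ5] = [1, 1]
r9 m[φ0→wind] = [10, 12]
r9 m[φ0→rain] = [925106, 955006]
r9 m[φ1→wind] = [474, 1222]
r9 m[φ1→ice] = [9432, 8520]
r9 m[φ2→wind] = [78, 103]
r9 m[φ2→sun] = [131088, 53472]
r9 m[φ3→ice] = [81, 131]
r9 m[φ3→fog] = [144528, 96456]
r9 m[φ4→cld] = [874512, 1005600]
r9 m[φ4→sun] = [7, 18]
r9 m[φ5→fog] = [5, 12]
r9 m[φ5→snow] = [1108776, 771336]
r9 m[wind→φ0] = [36972, 125866]
r9 m[wind→φ1] = [780, 1236]
r9 m[wind→φ2] = [4740, 14664]
r9 m[ice→φ1] = [81, 131]
r9 m[ice→φ3] = [9432, 8520]
r9 m[rain→φ0] = [1, 1]
r9 m[fog→φ3] = [5, 12]
r9 m[fog→φ5] = [144528, 96456]
r9 m[cld→φ4] = [1, 1]
r9 m[sun→φ2] = [7, 18]
r9 m[sun→φ4] = [131088, 53472]
r9 m[snow→φ5] = [1, 1]
r10 m[φ0→wind] = [10, 12]
r10 m[φ0→rain] = [925106, 955006]
r10 m[φ1→wind] = [474, 1222]
r10 m[φ1→ice] = [9432, 8520]
r10 m[φ2→wind] = [78, 103]
r10 m[φ2→sun] = [131088, 53472]
r10 m[φ3→ice] = [81, 131]
r10 m[φ3→fog] = [144528, 96456]
r10 m[φ4→cld] = [874512, 1005600]
r10 m[φ4→sun] = [7, 18]
r10 m[φ5→fog] = [5, 12]
r10 m[φ5→snow] = [1108776, 771336]
r10 m[wind→φ0] = [36972, 125866]
r10 m[wind→φ1] = [780, 1236]
r10 m[wind→φ2] = [4740, 14664]
r10 m[ice→φ1] = [81, 131]
r10 m[ice→φ3] = [9432, 8520]
r10 m[rain→φ0] = [1, 1]
r10 m[fog→φ3] = [5, 12]
r10 m[fog→φ5] = [144528, 96456]
r10 m[cld→φ4] = [1, 1]
r10 m[sun→φ2] = [7, 18]
r10 m[sun→φ4] = [131088, 53472]
r10 m[snow→φ5] = [1, 1]
fixed point reached at round 10
b[snow] = ⊗ incoming = [1108776, 771336]

b[snow] = [1108776, 771336]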